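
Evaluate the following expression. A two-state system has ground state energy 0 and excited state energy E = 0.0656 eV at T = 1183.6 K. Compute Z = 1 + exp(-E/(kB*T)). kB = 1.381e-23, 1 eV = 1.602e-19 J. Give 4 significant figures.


Step 1: Compute beta*E = E*eV/(kB*T) = 0.0656*1.602e-19/(1.381e-23*1183.6) = 0.6429
Step 2: exp(-beta*E) = exp(-0.6429) = 0.5257
Step 3: Z = 1 + 0.5257 = 1.526

1.526


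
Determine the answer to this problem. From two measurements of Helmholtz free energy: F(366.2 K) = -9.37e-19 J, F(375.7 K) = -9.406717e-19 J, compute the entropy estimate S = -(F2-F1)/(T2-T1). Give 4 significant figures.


Step 1: dF = F2 - F1 = -9.406717e-19 - (-9.37e-19) = -3.6717e-21 J
Step 2: dT = T2 - T1 = 375.7 - 366.2 = 9.5 K
Step 3: S = -dF/dT = -(-3.6717e-21)/9.5 = 3.865e-22 J/K

3.865e-22


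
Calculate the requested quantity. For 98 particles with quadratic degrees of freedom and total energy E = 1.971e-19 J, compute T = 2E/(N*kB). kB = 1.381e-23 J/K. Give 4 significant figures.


Step 1: Numerator = 2*E = 2*1.971e-19 = 3.942e-19 J
Step 2: Denominator = N*kB = 98*1.381e-23 = 1.353e-21
Step 3: T = 3.942e-19 / 1.353e-21 = 291.3 K

291.3


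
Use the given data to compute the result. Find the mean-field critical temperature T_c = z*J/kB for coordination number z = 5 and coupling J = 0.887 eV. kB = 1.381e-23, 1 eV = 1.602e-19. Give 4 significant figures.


Step 1: z*J = 5*0.887 = 4.435 eV
Step 2: Convert to Joules: 4.435*1.602e-19 = 7.105e-19 J
Step 3: T_c = 7.105e-19 / 1.381e-23 = 5.145e+04 K

5.145e+04


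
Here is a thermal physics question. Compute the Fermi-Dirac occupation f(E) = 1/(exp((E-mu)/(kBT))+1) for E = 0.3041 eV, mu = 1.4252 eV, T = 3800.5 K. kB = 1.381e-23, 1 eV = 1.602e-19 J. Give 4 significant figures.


Step 1: (E - mu) = 0.3041 - 1.4252 = -1.121 eV
Step 2: Convert: (E-mu)*eV = -1.796e-19 J
Step 3: x = (E-mu)*eV/(kB*T) = -3.422
Step 4: f = 1/(exp(-3.422)+1) = 0.9684

0.9684


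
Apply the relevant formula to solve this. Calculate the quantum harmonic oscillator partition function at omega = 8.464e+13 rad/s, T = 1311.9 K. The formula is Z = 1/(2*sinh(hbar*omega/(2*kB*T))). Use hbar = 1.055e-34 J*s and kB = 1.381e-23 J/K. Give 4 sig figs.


Step 1: Compute x = hbar*omega/(kB*T) = 1.055e-34*8.464e+13/(1.381e-23*1311.9) = 0.4929
Step 2: x/2 = 0.2464
Step 3: sinh(x/2) = 0.2489
Step 4: Z = 1/(2*0.2489) = 2.009

2.009


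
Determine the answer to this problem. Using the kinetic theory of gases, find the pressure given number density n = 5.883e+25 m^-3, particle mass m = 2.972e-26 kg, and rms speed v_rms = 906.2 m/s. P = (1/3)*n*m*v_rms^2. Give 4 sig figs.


Step 1: v_rms^2 = 906.2^2 = 8.212e+05
Step 2: n*m = 5.883e+25*2.972e-26 = 1.748
Step 3: P = (1/3)*1.748*8.212e+05 = 4.786e+05 Pa

4.786e+05


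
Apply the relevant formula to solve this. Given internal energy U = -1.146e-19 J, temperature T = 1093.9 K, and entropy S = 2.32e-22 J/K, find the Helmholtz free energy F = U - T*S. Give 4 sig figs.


Step 1: T*S = 1093.9 * 2.32e-22 = 2.538e-19 J
Step 2: F = U - T*S = -1.146e-19 - 2.538e-19
Step 3: F = -3.684e-19 J

-3.684e-19


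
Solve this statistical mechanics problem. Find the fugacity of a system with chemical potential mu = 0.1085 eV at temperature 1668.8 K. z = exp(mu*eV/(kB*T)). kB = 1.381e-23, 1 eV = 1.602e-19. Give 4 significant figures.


Step 1: Convert mu to Joules: 0.1085*1.602e-19 = 1.738e-20 J
Step 2: kB*T = 1.381e-23*1668.8 = 2.305e-20 J
Step 3: mu/(kB*T) = 0.7542
Step 4: z = exp(0.7542) = 2.126

2.126


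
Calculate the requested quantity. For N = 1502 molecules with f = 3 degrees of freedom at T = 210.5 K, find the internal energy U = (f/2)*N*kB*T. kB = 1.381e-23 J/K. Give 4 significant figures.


Step 1: f/2 = 3/2 = 1.5
Step 2: N*kB*T = 1502*1.381e-23*210.5 = 4.366e-18
Step 3: U = 1.5 * 4.366e-18 = 6.549e-18 J

6.549e-18


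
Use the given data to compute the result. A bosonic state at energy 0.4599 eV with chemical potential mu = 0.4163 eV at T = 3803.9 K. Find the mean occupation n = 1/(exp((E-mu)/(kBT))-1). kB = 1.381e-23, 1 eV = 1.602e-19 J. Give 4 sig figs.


Step 1: (E - mu) = 0.0436 eV
Step 2: x = (E-mu)*eV/(kB*T) = 0.0436*1.602e-19/(1.381e-23*3803.9) = 0.133
Step 3: exp(x) = 1.142
Step 4: n = 1/(exp(x)-1) = 7.032

7.032


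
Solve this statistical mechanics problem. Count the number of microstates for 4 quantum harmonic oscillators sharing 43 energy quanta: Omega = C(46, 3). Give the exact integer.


Step 1: Use binomial coefficient C(46, 3)
Step 2: Numerator = 46! / 43!
Step 3: Denominator = 3!
Step 4: Omega = 15180

15180


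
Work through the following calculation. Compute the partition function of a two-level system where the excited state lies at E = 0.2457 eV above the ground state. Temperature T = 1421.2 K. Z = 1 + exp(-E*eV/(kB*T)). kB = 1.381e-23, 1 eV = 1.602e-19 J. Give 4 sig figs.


Step 1: Compute beta*E = E*eV/(kB*T) = 0.2457*1.602e-19/(1.381e-23*1421.2) = 2.005
Step 2: exp(-beta*E) = exp(-2.005) = 0.1346
Step 3: Z = 1 + 0.1346 = 1.135

1.135


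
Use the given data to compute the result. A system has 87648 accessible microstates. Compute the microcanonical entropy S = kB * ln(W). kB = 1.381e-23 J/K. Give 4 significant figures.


Step 1: ln(W) = ln(87648) = 11.38
Step 2: S = kB * ln(W) = 1.381e-23 * 11.38
Step 3: S = 1.572e-22 J/K

1.572e-22


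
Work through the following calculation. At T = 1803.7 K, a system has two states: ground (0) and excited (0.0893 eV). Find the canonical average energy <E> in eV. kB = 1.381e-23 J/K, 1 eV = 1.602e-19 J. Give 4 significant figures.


Step 1: beta*E = 0.0893*1.602e-19/(1.381e-23*1803.7) = 0.5743
Step 2: exp(-beta*E) = 0.5631
Step 3: <E> = 0.0893*0.5631/(1+0.5631) = 0.03217 eV

0.03217


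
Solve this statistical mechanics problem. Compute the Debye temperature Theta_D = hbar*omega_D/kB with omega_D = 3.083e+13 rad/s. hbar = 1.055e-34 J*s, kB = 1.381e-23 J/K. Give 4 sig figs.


Step 1: hbar*omega_D = 1.055e-34 * 3.083e+13 = 3.253e-21 J
Step 2: Theta_D = 3.253e-21 / 1.381e-23
Step 3: Theta_D = 235.5 K

235.5


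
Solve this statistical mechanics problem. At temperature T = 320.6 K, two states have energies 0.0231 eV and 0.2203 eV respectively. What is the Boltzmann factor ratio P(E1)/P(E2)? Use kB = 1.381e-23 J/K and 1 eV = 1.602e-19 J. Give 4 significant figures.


Step 1: Compute energy difference dE = E1 - E2 = 0.0231 - 0.2203 = -0.1972 eV
Step 2: Convert to Joules: dE_J = -0.1972 * 1.602e-19 = -3.159e-20 J
Step 3: Compute exponent = -dE_J / (kB * T) = -(-3.159e-20) / (1.381e-23 * 320.6) = 7.135
Step 4: P(E1)/P(E2) = exp(7.135) = 1256

1256


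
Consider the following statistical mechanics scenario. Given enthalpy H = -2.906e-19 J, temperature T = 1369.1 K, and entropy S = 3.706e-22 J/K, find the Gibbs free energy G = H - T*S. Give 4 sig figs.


Step 1: T*S = 1369.1 * 3.706e-22 = 5.074e-19 J
Step 2: G = H - T*S = -2.906e-19 - 5.074e-19
Step 3: G = -7.98e-19 J

-7.98e-19


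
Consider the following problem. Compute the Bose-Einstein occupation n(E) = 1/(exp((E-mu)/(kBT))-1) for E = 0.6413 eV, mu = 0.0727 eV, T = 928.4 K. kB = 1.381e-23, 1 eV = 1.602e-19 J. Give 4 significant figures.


Step 1: (E - mu) = 0.5686 eV
Step 2: x = (E-mu)*eV/(kB*T) = 0.5686*1.602e-19/(1.381e-23*928.4) = 7.105
Step 3: exp(x) = 1218
Step 4: n = 1/(exp(x)-1) = 0.000822

0.000822


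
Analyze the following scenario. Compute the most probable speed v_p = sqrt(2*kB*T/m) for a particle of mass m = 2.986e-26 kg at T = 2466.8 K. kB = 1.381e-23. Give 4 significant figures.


Step 1: Numerator = 2*kB*T = 2*1.381e-23*2466.8 = 6.813e-20
Step 2: Ratio = 6.813e-20 / 2.986e-26 = 2.282e+06
Step 3: v_p = sqrt(2.282e+06) = 1511 m/s

1511


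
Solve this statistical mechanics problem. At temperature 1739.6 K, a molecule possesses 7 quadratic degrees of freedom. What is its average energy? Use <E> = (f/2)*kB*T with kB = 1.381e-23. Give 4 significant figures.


Step 1: f/2 = 7/2 = 3.5
Step 2: kB*T = 1.381e-23 * 1739.6 = 2.402e-20
Step 3: <E> = 3.5 * 2.402e-20 = 8.408e-20 J

8.408e-20


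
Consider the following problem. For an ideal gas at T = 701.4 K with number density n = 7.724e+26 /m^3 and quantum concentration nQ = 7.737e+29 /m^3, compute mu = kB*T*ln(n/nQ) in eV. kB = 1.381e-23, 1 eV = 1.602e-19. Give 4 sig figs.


Step 1: n/nQ = 7.724e+26/7.737e+29 = 0.0009983
Step 2: ln(n/nQ) = -6.909
Step 3: mu = kB*T*ln(n/nQ) = 9.686e-21*-6.909 = -6.693e-20 J
Step 4: Convert to eV: -6.693e-20/1.602e-19 = -0.4178 eV

-0.4178


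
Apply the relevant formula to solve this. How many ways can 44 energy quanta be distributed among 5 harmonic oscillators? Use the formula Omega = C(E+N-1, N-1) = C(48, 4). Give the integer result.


Step 1: Use binomial coefficient C(48, 4)
Step 2: Numerator = 48! / 44!
Step 3: Denominator = 4!
Step 4: Omega = 194580

194580


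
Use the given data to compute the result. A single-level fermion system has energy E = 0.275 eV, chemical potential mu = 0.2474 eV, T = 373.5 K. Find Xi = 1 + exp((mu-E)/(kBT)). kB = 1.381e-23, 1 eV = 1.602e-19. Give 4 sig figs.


Step 1: (mu - E) = 0.2474 - 0.275 = -0.0276 eV
Step 2: x = (mu-E)*eV/(kB*T) = -0.0276*1.602e-19/(1.381e-23*373.5) = -0.8572
Step 3: exp(x) = 0.4243
Step 4: Xi = 1 + 0.4243 = 1.424

1.424


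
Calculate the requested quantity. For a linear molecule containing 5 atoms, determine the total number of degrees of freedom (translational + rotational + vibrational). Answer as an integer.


Step 1: Translational DOF = 3
Step 2: Rotational DOF (linear) = 2
Step 3: Vibrational DOF = 3*5 - 5 = 10
Step 4: Total = 3 + 2 + 10 = 15

15


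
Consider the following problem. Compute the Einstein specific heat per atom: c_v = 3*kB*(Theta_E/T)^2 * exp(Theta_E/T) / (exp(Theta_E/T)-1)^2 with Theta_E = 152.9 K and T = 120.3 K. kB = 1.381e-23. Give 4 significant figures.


Step 1: x = Theta_E/T = 152.9/120.3 = 1.271
Step 2: x^2 = 1.615
Step 3: exp(x) = 3.564
Step 4: c_v = 3*1.381e-23*1.615*3.564/(3.564-1)^2 = 3.628e-23

3.628e-23


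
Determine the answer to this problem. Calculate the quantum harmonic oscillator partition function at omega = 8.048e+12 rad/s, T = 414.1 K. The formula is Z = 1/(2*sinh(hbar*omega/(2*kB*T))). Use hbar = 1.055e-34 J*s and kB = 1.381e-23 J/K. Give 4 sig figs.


Step 1: Compute x = hbar*omega/(kB*T) = 1.055e-34*8.048e+12/(1.381e-23*414.1) = 0.1485
Step 2: x/2 = 0.07424
Step 3: sinh(x/2) = 0.0743
Step 4: Z = 1/(2*0.0743) = 6.729

6.729


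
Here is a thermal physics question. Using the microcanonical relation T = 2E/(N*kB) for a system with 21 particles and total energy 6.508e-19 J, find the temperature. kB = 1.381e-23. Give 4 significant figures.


Step 1: Numerator = 2*E = 2*6.508e-19 = 1.302e-18 J
Step 2: Denominator = N*kB = 21*1.381e-23 = 2.9e-22
Step 3: T = 1.302e-18 / 2.9e-22 = 4488 K

4488


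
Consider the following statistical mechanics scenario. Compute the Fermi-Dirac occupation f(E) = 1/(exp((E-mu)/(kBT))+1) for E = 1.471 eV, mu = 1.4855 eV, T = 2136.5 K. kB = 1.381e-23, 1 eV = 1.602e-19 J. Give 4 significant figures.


Step 1: (E - mu) = 1.471 - 1.4855 = -0.0145 eV
Step 2: Convert: (E-mu)*eV = -2.323e-21 J
Step 3: x = (E-mu)*eV/(kB*T) = -0.07873
Step 4: f = 1/(exp(-0.07873)+1) = 0.5197

0.5197


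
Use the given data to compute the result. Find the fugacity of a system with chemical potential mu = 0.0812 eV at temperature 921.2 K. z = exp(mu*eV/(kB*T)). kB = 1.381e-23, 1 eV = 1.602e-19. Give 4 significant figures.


Step 1: Convert mu to Joules: 0.0812*1.602e-19 = 1.301e-20 J
Step 2: kB*T = 1.381e-23*921.2 = 1.272e-20 J
Step 3: mu/(kB*T) = 1.023
Step 4: z = exp(1.023) = 2.78

2.78


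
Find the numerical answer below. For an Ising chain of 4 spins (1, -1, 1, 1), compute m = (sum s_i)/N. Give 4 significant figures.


Step 1: Count up spins (+1): 3, down spins (-1): 1
Step 2: Total magnetization M = 3 - 1 = 2
Step 3: m = M/N = 2/4 = 0.5

0.5


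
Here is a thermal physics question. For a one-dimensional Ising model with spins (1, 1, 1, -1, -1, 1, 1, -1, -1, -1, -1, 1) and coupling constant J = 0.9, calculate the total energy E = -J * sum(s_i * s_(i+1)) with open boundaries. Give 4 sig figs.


Step 1: Nearest-neighbor products: 1, 1, -1, 1, -1, 1, -1, 1, 1, 1, -1
Step 2: Sum of products = 3
Step 3: E = -0.9 * 3 = -2.7

-2.7


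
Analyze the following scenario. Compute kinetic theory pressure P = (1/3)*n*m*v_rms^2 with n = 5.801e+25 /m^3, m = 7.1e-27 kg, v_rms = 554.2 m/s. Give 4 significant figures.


Step 1: v_rms^2 = 554.2^2 = 3.071e+05
Step 2: n*m = 5.801e+25*7.1e-27 = 0.4119
Step 3: P = (1/3)*0.4119*3.071e+05 = 4.217e+04 Pa

4.217e+04


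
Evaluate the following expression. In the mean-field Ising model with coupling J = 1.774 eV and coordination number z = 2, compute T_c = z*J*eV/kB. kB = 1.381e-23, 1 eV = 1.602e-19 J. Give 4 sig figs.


Step 1: z*J = 2*1.774 = 3.548 eV
Step 2: Convert to Joules: 3.548*1.602e-19 = 5.684e-19 J
Step 3: T_c = 5.684e-19 / 1.381e-23 = 4.116e+04 K

4.116e+04


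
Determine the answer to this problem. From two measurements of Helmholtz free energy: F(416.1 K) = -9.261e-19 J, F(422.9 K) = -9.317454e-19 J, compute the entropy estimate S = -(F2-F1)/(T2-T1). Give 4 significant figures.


Step 1: dF = F2 - F1 = -9.317454e-19 - (-9.261e-19) = -5.6454e-21 J
Step 2: dT = T2 - T1 = 422.9 - 416.1 = 6.8 K
Step 3: S = -dF/dT = -(-5.6454e-21)/6.8 = 8.302e-22 J/K

8.302e-22


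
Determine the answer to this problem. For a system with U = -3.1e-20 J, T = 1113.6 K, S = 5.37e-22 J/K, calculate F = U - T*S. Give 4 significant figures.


Step 1: T*S = 1113.6 * 5.37e-22 = 5.98e-19 J
Step 2: F = U - T*S = -3.1e-20 - 5.98e-19
Step 3: F = -6.29e-19 J

-6.29e-19


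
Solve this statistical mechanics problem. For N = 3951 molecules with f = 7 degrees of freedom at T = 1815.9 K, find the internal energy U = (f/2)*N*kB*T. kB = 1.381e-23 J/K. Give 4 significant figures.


Step 1: f/2 = 7/2 = 3.5
Step 2: N*kB*T = 3951*1.381e-23*1815.9 = 9.908e-17
Step 3: U = 3.5 * 9.908e-17 = 3.468e-16 J

3.468e-16


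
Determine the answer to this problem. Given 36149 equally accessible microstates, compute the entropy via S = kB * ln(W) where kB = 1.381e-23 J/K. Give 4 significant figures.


Step 1: ln(W) = ln(36149) = 10.5
Step 2: S = kB * ln(W) = 1.381e-23 * 10.5
Step 3: S = 1.449e-22 J/K

1.449e-22


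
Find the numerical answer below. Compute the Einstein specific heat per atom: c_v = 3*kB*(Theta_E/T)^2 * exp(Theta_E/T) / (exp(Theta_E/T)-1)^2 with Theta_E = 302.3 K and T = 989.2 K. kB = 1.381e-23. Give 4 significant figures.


Step 1: x = Theta_E/T = 302.3/989.2 = 0.3056
Step 2: x^2 = 0.09339
Step 3: exp(x) = 1.357
Step 4: c_v = 3*1.381e-23*0.09339*1.357/(1.357-1)^2 = 4.111e-23

4.111e-23


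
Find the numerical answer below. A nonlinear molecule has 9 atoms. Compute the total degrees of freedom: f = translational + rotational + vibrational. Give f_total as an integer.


Step 1: Translational DOF = 3
Step 2: Rotational DOF (nonlinear) = 3
Step 3: Vibrational DOF = 3*9 - 6 = 21
Step 4: Total = 3 + 3 + 21 = 27

27


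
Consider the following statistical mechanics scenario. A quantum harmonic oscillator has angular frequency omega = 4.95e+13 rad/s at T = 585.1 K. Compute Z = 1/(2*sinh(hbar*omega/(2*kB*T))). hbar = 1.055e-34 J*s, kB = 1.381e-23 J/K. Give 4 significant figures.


Step 1: Compute x = hbar*omega/(kB*T) = 1.055e-34*4.95e+13/(1.381e-23*585.1) = 0.6463
Step 2: x/2 = 0.3231
Step 3: sinh(x/2) = 0.3288
Step 4: Z = 1/(2*0.3288) = 1.521

1.521


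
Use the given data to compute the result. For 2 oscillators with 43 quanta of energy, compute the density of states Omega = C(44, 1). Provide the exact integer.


Step 1: Use binomial coefficient C(44, 1)
Step 2: Numerator = 44! / 43!
Step 3: Denominator = 1!
Step 4: Omega = 44

44


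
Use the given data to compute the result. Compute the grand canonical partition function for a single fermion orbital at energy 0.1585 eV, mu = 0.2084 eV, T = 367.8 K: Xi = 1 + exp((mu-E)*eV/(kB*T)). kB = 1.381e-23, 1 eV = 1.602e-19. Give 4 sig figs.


Step 1: (mu - E) = 0.2084 - 0.1585 = 0.0499 eV
Step 2: x = (mu-E)*eV/(kB*T) = 0.0499*1.602e-19/(1.381e-23*367.8) = 1.574
Step 3: exp(x) = 4.825
Step 4: Xi = 1 + 4.825 = 5.825

5.825


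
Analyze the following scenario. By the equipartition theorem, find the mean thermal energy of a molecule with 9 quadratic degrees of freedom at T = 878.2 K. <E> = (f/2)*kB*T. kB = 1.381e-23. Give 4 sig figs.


Step 1: f/2 = 9/2 = 4.5
Step 2: kB*T = 1.381e-23 * 878.2 = 1.213e-20
Step 3: <E> = 4.5 * 1.213e-20 = 5.458e-20 J

5.458e-20


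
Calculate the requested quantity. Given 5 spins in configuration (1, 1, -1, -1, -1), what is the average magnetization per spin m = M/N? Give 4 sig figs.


Step 1: Count up spins (+1): 2, down spins (-1): 3
Step 2: Total magnetization M = 2 - 3 = -1
Step 3: m = M/N = -1/5 = -0.2

-0.2


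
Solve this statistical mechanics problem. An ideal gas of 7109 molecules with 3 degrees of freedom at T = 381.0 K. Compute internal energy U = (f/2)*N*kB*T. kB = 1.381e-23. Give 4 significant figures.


Step 1: f/2 = 3/2 = 1.5
Step 2: N*kB*T = 7109*1.381e-23*381.0 = 3.74e-17
Step 3: U = 1.5 * 3.74e-17 = 5.611e-17 J

5.611e-17


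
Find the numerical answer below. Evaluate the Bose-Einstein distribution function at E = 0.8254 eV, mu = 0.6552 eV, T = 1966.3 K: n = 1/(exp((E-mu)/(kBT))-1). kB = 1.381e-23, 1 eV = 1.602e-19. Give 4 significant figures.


Step 1: (E - mu) = 0.1702 eV
Step 2: x = (E-mu)*eV/(kB*T) = 0.1702*1.602e-19/(1.381e-23*1966.3) = 1.004
Step 3: exp(x) = 2.729
Step 4: n = 1/(exp(x)-1) = 0.5782

0.5782


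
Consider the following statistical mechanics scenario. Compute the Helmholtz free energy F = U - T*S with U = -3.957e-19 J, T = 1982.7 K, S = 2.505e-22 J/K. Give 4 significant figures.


Step 1: T*S = 1982.7 * 2.505e-22 = 4.967e-19 J
Step 2: F = U - T*S = -3.957e-19 - 4.967e-19
Step 3: F = -8.924e-19 J

-8.924e-19


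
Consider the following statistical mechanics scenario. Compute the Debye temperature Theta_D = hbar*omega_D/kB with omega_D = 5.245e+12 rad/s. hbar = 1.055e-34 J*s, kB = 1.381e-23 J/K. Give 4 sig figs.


Step 1: hbar*omega_D = 1.055e-34 * 5.245e+12 = 5.533e-22 J
Step 2: Theta_D = 5.533e-22 / 1.381e-23
Step 3: Theta_D = 40.07 K

40.07


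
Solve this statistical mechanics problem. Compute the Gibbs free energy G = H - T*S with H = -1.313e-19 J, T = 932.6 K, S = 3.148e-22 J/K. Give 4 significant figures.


Step 1: T*S = 932.6 * 3.148e-22 = 2.936e-19 J
Step 2: G = H - T*S = -1.313e-19 - 2.936e-19
Step 3: G = -4.249e-19 J

-4.249e-19


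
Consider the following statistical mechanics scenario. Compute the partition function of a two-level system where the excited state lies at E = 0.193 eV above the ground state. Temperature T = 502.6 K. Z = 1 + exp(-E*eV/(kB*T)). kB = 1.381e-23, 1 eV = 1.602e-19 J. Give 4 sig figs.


Step 1: Compute beta*E = E*eV/(kB*T) = 0.193*1.602e-19/(1.381e-23*502.6) = 4.455
Step 2: exp(-beta*E) = exp(-4.455) = 0.01163
Step 3: Z = 1 + 0.01163 = 1.012

1.012


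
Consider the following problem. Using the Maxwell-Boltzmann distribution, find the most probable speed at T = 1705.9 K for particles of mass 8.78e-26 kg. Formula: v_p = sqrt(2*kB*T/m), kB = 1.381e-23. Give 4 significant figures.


Step 1: Numerator = 2*kB*T = 2*1.381e-23*1705.9 = 4.712e-20
Step 2: Ratio = 4.712e-20 / 8.78e-26 = 5.366e+05
Step 3: v_p = sqrt(5.366e+05) = 732.6 m/s

732.6


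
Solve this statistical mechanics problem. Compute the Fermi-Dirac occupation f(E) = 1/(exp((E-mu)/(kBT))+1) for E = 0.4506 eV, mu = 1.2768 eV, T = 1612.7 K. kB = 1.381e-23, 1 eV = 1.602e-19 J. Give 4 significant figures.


Step 1: (E - mu) = 0.4506 - 1.2768 = -0.8262 eV
Step 2: Convert: (E-mu)*eV = -1.324e-19 J
Step 3: x = (E-mu)*eV/(kB*T) = -5.943
Step 4: f = 1/(exp(-5.943)+1) = 0.9974

0.9974


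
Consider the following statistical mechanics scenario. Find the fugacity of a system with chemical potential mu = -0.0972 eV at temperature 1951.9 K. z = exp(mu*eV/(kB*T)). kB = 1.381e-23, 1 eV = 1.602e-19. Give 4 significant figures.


Step 1: Convert mu to Joules: -0.0972*1.602e-19 = -1.557e-20 J
Step 2: kB*T = 1.381e-23*1951.9 = 2.696e-20 J
Step 3: mu/(kB*T) = -0.5777
Step 4: z = exp(-0.5777) = 0.5612

0.5612


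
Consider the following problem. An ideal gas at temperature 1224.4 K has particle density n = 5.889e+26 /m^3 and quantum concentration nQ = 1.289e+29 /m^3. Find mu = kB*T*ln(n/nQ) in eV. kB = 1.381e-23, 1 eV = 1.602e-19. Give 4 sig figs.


Step 1: n/nQ = 5.889e+26/1.289e+29 = 0.004569
Step 2: ln(n/nQ) = -5.389
Step 3: mu = kB*T*ln(n/nQ) = 1.691e-20*-5.389 = -9.111e-20 J
Step 4: Convert to eV: -9.111e-20/1.602e-19 = -0.5688 eV

-0.5688


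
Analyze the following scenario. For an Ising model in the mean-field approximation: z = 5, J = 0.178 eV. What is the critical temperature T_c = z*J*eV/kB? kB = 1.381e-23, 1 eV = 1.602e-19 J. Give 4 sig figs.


Step 1: z*J = 5*0.178 = 0.89 eV
Step 2: Convert to Joules: 0.89*1.602e-19 = 1.426e-19 J
Step 3: T_c = 1.426e-19 / 1.381e-23 = 1.032e+04 K

1.032e+04


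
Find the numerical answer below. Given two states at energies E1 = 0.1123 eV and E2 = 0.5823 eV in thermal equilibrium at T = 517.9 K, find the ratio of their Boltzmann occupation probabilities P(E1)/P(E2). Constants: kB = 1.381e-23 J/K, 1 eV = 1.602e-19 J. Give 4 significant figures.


Step 1: Compute energy difference dE = E1 - E2 = 0.1123 - 0.5823 = -0.47 eV
Step 2: Convert to Joules: dE_J = -0.47 * 1.602e-19 = -7.529e-20 J
Step 3: Compute exponent = -dE_J / (kB * T) = -(-7.529e-20) / (1.381e-23 * 517.9) = 10.53
Step 4: P(E1)/P(E2) = exp(10.53) = 3.732e+04

3.732e+04


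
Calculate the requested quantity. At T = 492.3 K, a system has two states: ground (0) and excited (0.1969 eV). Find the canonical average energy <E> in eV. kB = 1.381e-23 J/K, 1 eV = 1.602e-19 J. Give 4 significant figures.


Step 1: beta*E = 0.1969*1.602e-19/(1.381e-23*492.3) = 4.64
Step 2: exp(-beta*E) = 0.009661
Step 3: <E> = 0.1969*0.009661/(1+0.009661) = 0.001884 eV

0.001884


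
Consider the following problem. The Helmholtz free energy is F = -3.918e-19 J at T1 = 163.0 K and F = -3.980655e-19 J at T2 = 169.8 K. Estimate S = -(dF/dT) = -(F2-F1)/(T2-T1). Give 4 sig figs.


Step 1: dF = F2 - F1 = -3.980655e-19 - (-3.918e-19) = -6.2655e-21 J
Step 2: dT = T2 - T1 = 169.8 - 163.0 = 6.8 K
Step 3: S = -dF/dT = -(-6.2655e-21)/6.8 = 9.214e-22 J/K

9.214e-22


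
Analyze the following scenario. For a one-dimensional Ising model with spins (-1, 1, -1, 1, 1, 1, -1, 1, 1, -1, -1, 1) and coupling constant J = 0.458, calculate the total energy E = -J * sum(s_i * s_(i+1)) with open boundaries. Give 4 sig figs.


Step 1: Nearest-neighbor products: -1, -1, -1, 1, 1, -1, -1, 1, -1, 1, -1
Step 2: Sum of products = -3
Step 3: E = -0.458 * -3 = 1.374

1.374


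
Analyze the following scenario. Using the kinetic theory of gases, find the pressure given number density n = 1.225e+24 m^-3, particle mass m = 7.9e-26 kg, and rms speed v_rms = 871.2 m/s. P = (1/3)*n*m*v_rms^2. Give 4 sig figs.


Step 1: v_rms^2 = 871.2^2 = 7.59e+05
Step 2: n*m = 1.225e+24*7.9e-26 = 0.09677
Step 3: P = (1/3)*0.09677*7.59e+05 = 2.448e+04 Pa

2.448e+04


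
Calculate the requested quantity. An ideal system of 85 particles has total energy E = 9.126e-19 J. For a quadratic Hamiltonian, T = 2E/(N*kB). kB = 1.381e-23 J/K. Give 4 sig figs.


Step 1: Numerator = 2*E = 2*9.126e-19 = 1.825e-18 J
Step 2: Denominator = N*kB = 85*1.381e-23 = 1.174e-21
Step 3: T = 1.825e-18 / 1.174e-21 = 1555 K

1555


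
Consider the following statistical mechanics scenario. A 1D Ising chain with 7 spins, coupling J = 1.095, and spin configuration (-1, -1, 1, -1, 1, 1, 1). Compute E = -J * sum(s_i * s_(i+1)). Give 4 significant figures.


Step 1: Nearest-neighbor products: 1, -1, -1, -1, 1, 1
Step 2: Sum of products = 0
Step 3: E = -1.095 * 0 = 0

0


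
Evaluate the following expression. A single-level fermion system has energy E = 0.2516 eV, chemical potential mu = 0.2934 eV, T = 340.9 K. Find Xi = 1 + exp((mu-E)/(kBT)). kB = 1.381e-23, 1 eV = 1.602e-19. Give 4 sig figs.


Step 1: (mu - E) = 0.2934 - 0.2516 = 0.0418 eV
Step 2: x = (mu-E)*eV/(kB*T) = 0.0418*1.602e-19/(1.381e-23*340.9) = 1.422
Step 3: exp(x) = 4.147
Step 4: Xi = 1 + 4.147 = 5.147

5.147


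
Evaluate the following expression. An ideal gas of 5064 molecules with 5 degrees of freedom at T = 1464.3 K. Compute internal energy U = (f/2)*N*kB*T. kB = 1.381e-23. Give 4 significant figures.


Step 1: f/2 = 5/2 = 2.5
Step 2: N*kB*T = 5064*1.381e-23*1464.3 = 1.024e-16
Step 3: U = 2.5 * 1.024e-16 = 2.56e-16 J

2.56e-16


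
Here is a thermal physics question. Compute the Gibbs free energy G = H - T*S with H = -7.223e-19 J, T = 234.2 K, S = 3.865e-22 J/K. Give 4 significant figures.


Step 1: T*S = 234.2 * 3.865e-22 = 9.052e-20 J
Step 2: G = H - T*S = -7.223e-19 - 9.052e-20
Step 3: G = -8.128e-19 J

-8.128e-19


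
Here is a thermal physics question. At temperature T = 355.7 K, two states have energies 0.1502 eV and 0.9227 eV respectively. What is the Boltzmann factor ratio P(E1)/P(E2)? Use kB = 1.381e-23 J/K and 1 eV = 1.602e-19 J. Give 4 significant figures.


Step 1: Compute energy difference dE = E1 - E2 = 0.1502 - 0.9227 = -0.7725 eV
Step 2: Convert to Joules: dE_J = -0.7725 * 1.602e-19 = -1.238e-19 J
Step 3: Compute exponent = -dE_J / (kB * T) = -(-1.238e-19) / (1.381e-23 * 355.7) = 25.19
Step 4: P(E1)/P(E2) = exp(25.19) = 8.735e+10

8.735e+10


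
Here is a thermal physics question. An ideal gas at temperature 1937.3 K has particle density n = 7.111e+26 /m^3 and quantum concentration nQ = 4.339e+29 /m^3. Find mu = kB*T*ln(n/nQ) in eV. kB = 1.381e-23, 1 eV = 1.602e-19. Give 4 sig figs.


Step 1: n/nQ = 7.111e+26/4.339e+29 = 0.001639
Step 2: ln(n/nQ) = -6.414
Step 3: mu = kB*T*ln(n/nQ) = 2.675e-20*-6.414 = -1.716e-19 J
Step 4: Convert to eV: -1.716e-19/1.602e-19 = -1.071 eV

-1.071


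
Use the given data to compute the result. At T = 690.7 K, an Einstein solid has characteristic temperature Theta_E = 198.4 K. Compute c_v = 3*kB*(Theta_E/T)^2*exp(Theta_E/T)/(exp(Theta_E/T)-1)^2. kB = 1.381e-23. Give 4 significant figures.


Step 1: x = Theta_E/T = 198.4/690.7 = 0.2872
Step 2: x^2 = 0.08251
Step 3: exp(x) = 1.333
Step 4: c_v = 3*1.381e-23*0.08251*1.333/(1.333-1)^2 = 4.115e-23

4.115e-23


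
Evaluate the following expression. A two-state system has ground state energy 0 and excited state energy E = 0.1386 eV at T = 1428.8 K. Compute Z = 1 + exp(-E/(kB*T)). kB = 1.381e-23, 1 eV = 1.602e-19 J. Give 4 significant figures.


Step 1: Compute beta*E = E*eV/(kB*T) = 0.1386*1.602e-19/(1.381e-23*1428.8) = 1.125
Step 2: exp(-beta*E) = exp(-1.125) = 0.3246
Step 3: Z = 1 + 0.3246 = 1.325

1.325


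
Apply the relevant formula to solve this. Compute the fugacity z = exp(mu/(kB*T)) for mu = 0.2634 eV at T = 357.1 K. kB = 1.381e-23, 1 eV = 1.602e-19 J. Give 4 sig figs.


Step 1: Convert mu to Joules: 0.2634*1.602e-19 = 4.22e-20 J
Step 2: kB*T = 1.381e-23*357.1 = 4.932e-21 J
Step 3: mu/(kB*T) = 8.556
Step 4: z = exp(8.556) = 5200

5200


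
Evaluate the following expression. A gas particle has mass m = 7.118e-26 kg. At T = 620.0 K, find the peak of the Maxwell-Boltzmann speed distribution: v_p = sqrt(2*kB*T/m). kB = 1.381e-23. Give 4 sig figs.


Step 1: Numerator = 2*kB*T = 2*1.381e-23*620.0 = 1.712e-20
Step 2: Ratio = 1.712e-20 / 7.118e-26 = 2.406e+05
Step 3: v_p = sqrt(2.406e+05) = 490.5 m/s

490.5


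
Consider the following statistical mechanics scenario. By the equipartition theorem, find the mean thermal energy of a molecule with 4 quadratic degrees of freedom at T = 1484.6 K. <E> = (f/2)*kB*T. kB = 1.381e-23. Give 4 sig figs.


Step 1: f/2 = 4/2 = 2
Step 2: kB*T = 1.381e-23 * 1484.6 = 2.05e-20
Step 3: <E> = 2 * 2.05e-20 = 4.1e-20 J

4.1e-20


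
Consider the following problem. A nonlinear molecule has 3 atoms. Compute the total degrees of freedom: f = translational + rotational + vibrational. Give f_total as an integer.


Step 1: Translational DOF = 3
Step 2: Rotational DOF (nonlinear) = 3
Step 3: Vibrational DOF = 3*3 - 6 = 3
Step 4: Total = 3 + 3 + 3 = 9

9


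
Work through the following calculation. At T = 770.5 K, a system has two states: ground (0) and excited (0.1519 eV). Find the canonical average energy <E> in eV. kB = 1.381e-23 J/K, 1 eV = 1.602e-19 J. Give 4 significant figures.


Step 1: beta*E = 0.1519*1.602e-19/(1.381e-23*770.5) = 2.287
Step 2: exp(-beta*E) = 0.1016
Step 3: <E> = 0.1519*0.1016/(1+0.1016) = 0.01401 eV

0.01401


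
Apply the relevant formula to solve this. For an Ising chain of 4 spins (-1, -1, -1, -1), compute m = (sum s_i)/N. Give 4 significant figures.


Step 1: Count up spins (+1): 0, down spins (-1): 4
Step 2: Total magnetization M = 0 - 4 = -4
Step 3: m = M/N = -4/4 = -1

-1


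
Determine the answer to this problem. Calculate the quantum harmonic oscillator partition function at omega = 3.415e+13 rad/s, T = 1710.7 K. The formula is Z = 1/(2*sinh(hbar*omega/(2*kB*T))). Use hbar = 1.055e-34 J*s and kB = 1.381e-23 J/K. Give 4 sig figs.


Step 1: Compute x = hbar*omega/(kB*T) = 1.055e-34*3.415e+13/(1.381e-23*1710.7) = 0.1525
Step 2: x/2 = 0.07625
Step 3: sinh(x/2) = 0.07632
Step 4: Z = 1/(2*0.07632) = 6.551

6.551


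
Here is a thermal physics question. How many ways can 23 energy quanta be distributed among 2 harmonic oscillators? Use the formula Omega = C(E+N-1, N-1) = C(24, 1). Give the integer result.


Step 1: Use binomial coefficient C(24, 1)
Step 2: Numerator = 24! / 23!
Step 3: Denominator = 1!
Step 4: Omega = 24

24


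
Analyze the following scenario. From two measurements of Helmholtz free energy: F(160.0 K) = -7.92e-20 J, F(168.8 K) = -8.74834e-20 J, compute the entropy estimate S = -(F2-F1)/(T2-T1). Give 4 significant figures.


Step 1: dF = F2 - F1 = -8.74834e-20 - (-7.92e-20) = -8.2834e-21 J
Step 2: dT = T2 - T1 = 168.8 - 160.0 = 8.8 K
Step 3: S = -dF/dT = -(-8.2834e-21)/8.8 = 9.413e-22 J/K

9.413e-22


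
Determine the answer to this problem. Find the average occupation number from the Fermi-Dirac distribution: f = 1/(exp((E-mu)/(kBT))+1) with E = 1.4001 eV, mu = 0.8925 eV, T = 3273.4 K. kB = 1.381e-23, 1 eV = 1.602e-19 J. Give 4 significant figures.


Step 1: (E - mu) = 1.4001 - 0.8925 = 0.5076 eV
Step 2: Convert: (E-mu)*eV = 8.132e-20 J
Step 3: x = (E-mu)*eV/(kB*T) = 1.799
Step 4: f = 1/(exp(1.799)+1) = 0.142

0.142


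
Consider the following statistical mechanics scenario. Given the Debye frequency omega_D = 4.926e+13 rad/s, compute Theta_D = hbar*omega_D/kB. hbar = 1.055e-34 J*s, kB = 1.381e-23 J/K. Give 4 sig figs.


Step 1: hbar*omega_D = 1.055e-34 * 4.926e+13 = 5.197e-21 J
Step 2: Theta_D = 5.197e-21 / 1.381e-23
Step 3: Theta_D = 376.3 K

376.3


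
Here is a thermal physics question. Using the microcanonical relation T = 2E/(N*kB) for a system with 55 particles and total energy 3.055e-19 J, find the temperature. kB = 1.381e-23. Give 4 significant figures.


Step 1: Numerator = 2*E = 2*3.055e-19 = 6.11e-19 J
Step 2: Denominator = N*kB = 55*1.381e-23 = 7.595e-22
Step 3: T = 6.11e-19 / 7.595e-22 = 804.4 K

804.4


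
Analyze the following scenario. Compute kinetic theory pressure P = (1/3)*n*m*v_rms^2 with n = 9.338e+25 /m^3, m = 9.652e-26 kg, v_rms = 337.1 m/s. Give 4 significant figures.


Step 1: v_rms^2 = 337.1^2 = 1.136e+05
Step 2: n*m = 9.338e+25*9.652e-26 = 9.013
Step 3: P = (1/3)*9.013*1.136e+05 = 3.414e+05 Pa

3.414e+05


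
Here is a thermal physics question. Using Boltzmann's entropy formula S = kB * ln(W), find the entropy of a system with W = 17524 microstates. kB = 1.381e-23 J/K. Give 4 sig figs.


Step 1: ln(W) = ln(17524) = 9.771
Step 2: S = kB * ln(W) = 1.381e-23 * 9.771
Step 3: S = 1.349e-22 J/K

1.349e-22


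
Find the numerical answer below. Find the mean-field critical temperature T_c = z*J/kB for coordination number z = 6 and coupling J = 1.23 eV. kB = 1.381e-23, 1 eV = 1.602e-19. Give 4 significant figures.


Step 1: z*J = 6*1.23 = 7.38 eV
Step 2: Convert to Joules: 7.38*1.602e-19 = 1.182e-18 J
Step 3: T_c = 1.182e-18 / 1.381e-23 = 8.561e+04 K

8.561e+04


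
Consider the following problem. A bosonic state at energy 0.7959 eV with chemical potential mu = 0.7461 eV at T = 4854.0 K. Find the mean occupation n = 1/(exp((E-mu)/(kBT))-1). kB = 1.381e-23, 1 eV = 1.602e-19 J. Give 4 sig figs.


Step 1: (E - mu) = 0.0498 eV
Step 2: x = (E-mu)*eV/(kB*T) = 0.0498*1.602e-19/(1.381e-23*4854.0) = 0.119
Step 3: exp(x) = 1.126
Step 4: n = 1/(exp(x)-1) = 7.912

7.912


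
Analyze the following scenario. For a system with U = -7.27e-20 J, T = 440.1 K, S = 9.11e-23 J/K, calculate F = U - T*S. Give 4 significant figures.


Step 1: T*S = 440.1 * 9.11e-23 = 4.009e-20 J
Step 2: F = U - T*S = -7.27e-20 - 4.009e-20
Step 3: F = -1.128e-19 J

-1.128e-19


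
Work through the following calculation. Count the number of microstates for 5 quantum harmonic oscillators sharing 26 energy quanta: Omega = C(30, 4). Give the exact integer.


Step 1: Use binomial coefficient C(30, 4)
Step 2: Numerator = 30! / 26!
Step 3: Denominator = 4!
Step 4: Omega = 27405

27405


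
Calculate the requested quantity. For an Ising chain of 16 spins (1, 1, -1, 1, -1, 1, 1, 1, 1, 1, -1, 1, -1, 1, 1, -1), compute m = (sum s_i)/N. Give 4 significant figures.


Step 1: Count up spins (+1): 11, down spins (-1): 5
Step 2: Total magnetization M = 11 - 5 = 6
Step 3: m = M/N = 6/16 = 0.375

0.375


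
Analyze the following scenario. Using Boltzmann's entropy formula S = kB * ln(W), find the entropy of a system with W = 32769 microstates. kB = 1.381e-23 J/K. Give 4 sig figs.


Step 1: ln(W) = ln(32769) = 10.4
Step 2: S = kB * ln(W) = 1.381e-23 * 10.4
Step 3: S = 1.436e-22 J/K

1.436e-22


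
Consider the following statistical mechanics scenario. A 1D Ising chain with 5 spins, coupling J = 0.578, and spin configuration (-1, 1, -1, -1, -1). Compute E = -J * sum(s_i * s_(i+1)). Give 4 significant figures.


Step 1: Nearest-neighbor products: -1, -1, 1, 1
Step 2: Sum of products = 0
Step 3: E = -0.578 * 0 = 0

0


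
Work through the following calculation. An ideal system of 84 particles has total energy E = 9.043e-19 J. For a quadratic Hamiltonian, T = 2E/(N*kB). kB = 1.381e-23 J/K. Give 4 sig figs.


Step 1: Numerator = 2*E = 2*9.043e-19 = 1.809e-18 J
Step 2: Denominator = N*kB = 84*1.381e-23 = 1.16e-21
Step 3: T = 1.809e-18 / 1.16e-21 = 1559 K

1559


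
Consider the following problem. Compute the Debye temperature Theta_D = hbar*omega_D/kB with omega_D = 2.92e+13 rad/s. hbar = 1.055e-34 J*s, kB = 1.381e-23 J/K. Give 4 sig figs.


Step 1: hbar*omega_D = 1.055e-34 * 2.92e+13 = 3.081e-21 J
Step 2: Theta_D = 3.081e-21 / 1.381e-23
Step 3: Theta_D = 223.1 K

223.1


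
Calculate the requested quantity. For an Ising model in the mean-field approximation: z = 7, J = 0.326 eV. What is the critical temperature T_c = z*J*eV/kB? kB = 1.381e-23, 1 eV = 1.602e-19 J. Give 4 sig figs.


Step 1: z*J = 7*0.326 = 2.282 eV
Step 2: Convert to Joules: 2.282*1.602e-19 = 3.656e-19 J
Step 3: T_c = 3.656e-19 / 1.381e-23 = 2.647e+04 K

2.647e+04


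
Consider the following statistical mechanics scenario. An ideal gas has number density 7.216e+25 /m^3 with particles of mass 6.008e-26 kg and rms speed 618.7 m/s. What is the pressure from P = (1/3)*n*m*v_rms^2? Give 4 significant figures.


Step 1: v_rms^2 = 618.7^2 = 3.828e+05
Step 2: n*m = 7.216e+25*6.008e-26 = 4.335
Step 3: P = (1/3)*4.335*3.828e+05 = 5.532e+05 Pa

5.532e+05


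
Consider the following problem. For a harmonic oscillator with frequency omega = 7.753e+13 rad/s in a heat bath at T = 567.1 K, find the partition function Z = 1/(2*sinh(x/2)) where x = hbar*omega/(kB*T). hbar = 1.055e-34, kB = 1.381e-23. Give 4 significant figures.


Step 1: Compute x = hbar*omega/(kB*T) = 1.055e-34*7.753e+13/(1.381e-23*567.1) = 1.044
Step 2: x/2 = 0.5222
Step 3: sinh(x/2) = 0.5463
Step 4: Z = 1/(2*0.5463) = 0.9153

0.9153


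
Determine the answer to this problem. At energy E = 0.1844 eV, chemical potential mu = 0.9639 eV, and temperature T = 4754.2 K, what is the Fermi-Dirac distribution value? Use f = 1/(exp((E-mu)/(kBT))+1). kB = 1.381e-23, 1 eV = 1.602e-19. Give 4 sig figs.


Step 1: (E - mu) = 0.1844 - 0.9639 = -0.7795 eV
Step 2: Convert: (E-mu)*eV = -1.249e-19 J
Step 3: x = (E-mu)*eV/(kB*T) = -1.902
Step 4: f = 1/(exp(-1.902)+1) = 0.8701

0.8701


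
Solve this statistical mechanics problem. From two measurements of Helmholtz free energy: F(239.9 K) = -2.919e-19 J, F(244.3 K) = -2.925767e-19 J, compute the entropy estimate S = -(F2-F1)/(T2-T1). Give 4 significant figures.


Step 1: dF = F2 - F1 = -2.925767e-19 - (-2.919e-19) = -6.767e-22 J
Step 2: dT = T2 - T1 = 244.3 - 239.9 = 4.4 K
Step 3: S = -dF/dT = -(-6.767e-22)/4.4 = 1.538e-22 J/K

1.538e-22


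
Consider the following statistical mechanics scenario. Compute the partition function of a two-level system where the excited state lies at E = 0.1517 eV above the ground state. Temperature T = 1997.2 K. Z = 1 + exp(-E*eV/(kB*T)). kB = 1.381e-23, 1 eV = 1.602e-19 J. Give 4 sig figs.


Step 1: Compute beta*E = E*eV/(kB*T) = 0.1517*1.602e-19/(1.381e-23*1997.2) = 0.8811
Step 2: exp(-beta*E) = exp(-0.8811) = 0.4143
Step 3: Z = 1 + 0.4143 = 1.414

1.414


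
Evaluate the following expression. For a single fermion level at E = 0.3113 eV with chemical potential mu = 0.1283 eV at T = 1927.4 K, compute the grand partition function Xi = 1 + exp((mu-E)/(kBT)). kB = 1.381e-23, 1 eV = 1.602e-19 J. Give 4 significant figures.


Step 1: (mu - E) = 0.1283 - 0.3113 = -0.183 eV
Step 2: x = (mu-E)*eV/(kB*T) = -0.183*1.602e-19/(1.381e-23*1927.4) = -1.101
Step 3: exp(x) = 0.3324
Step 4: Xi = 1 + 0.3324 = 1.332

1.332


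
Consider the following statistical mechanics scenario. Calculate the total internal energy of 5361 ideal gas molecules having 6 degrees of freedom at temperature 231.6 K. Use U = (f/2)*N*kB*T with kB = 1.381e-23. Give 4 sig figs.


Step 1: f/2 = 6/2 = 3.0
Step 2: N*kB*T = 5361*1.381e-23*231.6 = 1.715e-17
Step 3: U = 3.0 * 1.715e-17 = 5.144e-17 J

5.144e-17


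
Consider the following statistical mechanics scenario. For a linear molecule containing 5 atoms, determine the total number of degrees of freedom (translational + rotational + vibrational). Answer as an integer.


Step 1: Translational DOF = 3
Step 2: Rotational DOF (linear) = 2
Step 3: Vibrational DOF = 3*5 - 5 = 10
Step 4: Total = 3 + 2 + 10 = 15

15


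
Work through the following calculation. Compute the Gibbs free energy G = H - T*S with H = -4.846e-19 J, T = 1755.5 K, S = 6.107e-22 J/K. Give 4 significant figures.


Step 1: T*S = 1755.5 * 6.107e-22 = 1.072e-18 J
Step 2: G = H - T*S = -4.846e-19 - 1.072e-18
Step 3: G = -1.557e-18 J

-1.557e-18


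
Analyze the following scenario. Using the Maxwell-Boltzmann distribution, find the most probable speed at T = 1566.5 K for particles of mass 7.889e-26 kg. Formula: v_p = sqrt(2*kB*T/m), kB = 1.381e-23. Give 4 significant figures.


Step 1: Numerator = 2*kB*T = 2*1.381e-23*1566.5 = 4.327e-20
Step 2: Ratio = 4.327e-20 / 7.889e-26 = 5.484e+05
Step 3: v_p = sqrt(5.484e+05) = 740.6 m/s

740.6


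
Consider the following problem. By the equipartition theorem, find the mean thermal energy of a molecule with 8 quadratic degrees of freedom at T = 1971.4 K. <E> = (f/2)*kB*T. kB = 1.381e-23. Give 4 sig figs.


Step 1: f/2 = 8/2 = 4
Step 2: kB*T = 1.381e-23 * 1971.4 = 2.723e-20
Step 3: <E> = 4 * 2.723e-20 = 1.089e-19 J

1.089e-19


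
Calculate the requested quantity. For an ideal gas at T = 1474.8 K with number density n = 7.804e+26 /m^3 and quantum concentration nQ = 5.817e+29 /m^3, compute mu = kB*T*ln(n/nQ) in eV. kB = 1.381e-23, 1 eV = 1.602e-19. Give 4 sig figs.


Step 1: n/nQ = 7.804e+26/5.817e+29 = 0.001342
Step 2: ln(n/nQ) = -6.614
Step 3: mu = kB*T*ln(n/nQ) = 2.037e-20*-6.614 = -1.347e-19 J
Step 4: Convert to eV: -1.347e-19/1.602e-19 = -0.8409 eV

-0.8409
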